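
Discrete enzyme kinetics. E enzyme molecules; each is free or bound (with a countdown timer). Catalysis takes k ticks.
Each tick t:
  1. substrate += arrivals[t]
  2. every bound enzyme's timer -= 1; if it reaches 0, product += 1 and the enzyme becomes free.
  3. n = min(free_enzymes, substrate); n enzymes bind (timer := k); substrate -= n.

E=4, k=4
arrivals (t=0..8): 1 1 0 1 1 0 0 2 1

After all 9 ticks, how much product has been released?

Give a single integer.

t=0: arr=1 -> substrate=0 bound=1 product=0
t=1: arr=1 -> substrate=0 bound=2 product=0
t=2: arr=0 -> substrate=0 bound=2 product=0
t=3: arr=1 -> substrate=0 bound=3 product=0
t=4: arr=1 -> substrate=0 bound=3 product=1
t=5: arr=0 -> substrate=0 bound=2 product=2
t=6: arr=0 -> substrate=0 bound=2 product=2
t=7: arr=2 -> substrate=0 bound=3 product=3
t=8: arr=1 -> substrate=0 bound=3 product=4

Answer: 4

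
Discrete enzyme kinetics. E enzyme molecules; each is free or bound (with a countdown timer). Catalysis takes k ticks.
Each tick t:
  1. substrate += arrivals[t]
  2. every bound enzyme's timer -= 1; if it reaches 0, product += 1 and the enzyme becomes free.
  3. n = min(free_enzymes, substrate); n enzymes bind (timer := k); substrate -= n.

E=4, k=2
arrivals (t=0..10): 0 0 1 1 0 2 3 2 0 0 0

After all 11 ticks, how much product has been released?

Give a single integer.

t=0: arr=0 -> substrate=0 bound=0 product=0
t=1: arr=0 -> substrate=0 bound=0 product=0
t=2: arr=1 -> substrate=0 bound=1 product=0
t=3: arr=1 -> substrate=0 bound=2 product=0
t=4: arr=0 -> substrate=0 bound=1 product=1
t=5: arr=2 -> substrate=0 bound=2 product=2
t=6: arr=3 -> substrate=1 bound=4 product=2
t=7: arr=2 -> substrate=1 bound=4 product=4
t=8: arr=0 -> substrate=0 bound=3 product=6
t=9: arr=0 -> substrate=0 bound=1 product=8
t=10: arr=0 -> substrate=0 bound=0 product=9

Answer: 9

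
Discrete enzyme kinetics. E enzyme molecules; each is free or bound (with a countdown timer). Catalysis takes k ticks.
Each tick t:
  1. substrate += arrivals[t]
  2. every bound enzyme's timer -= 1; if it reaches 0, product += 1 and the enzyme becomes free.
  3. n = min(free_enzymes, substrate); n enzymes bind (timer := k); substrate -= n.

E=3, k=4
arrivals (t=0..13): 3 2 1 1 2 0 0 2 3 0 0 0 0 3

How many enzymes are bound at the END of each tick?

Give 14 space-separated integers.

t=0: arr=3 -> substrate=0 bound=3 product=0
t=1: arr=2 -> substrate=2 bound=3 product=0
t=2: arr=1 -> substrate=3 bound=3 product=0
t=3: arr=1 -> substrate=4 bound=3 product=0
t=4: arr=2 -> substrate=3 bound=3 product=3
t=5: arr=0 -> substrate=3 bound=3 product=3
t=6: arr=0 -> substrate=3 bound=3 product=3
t=7: arr=2 -> substrate=5 bound=3 product=3
t=8: arr=3 -> substrate=5 bound=3 product=6
t=9: arr=0 -> substrate=5 bound=3 product=6
t=10: arr=0 -> substrate=5 bound=3 product=6
t=11: arr=0 -> substrate=5 bound=3 product=6
t=12: arr=0 -> substrate=2 bound=3 product=9
t=13: arr=3 -> substrate=5 bound=3 product=9

Answer: 3 3 3 3 3 3 3 3 3 3 3 3 3 3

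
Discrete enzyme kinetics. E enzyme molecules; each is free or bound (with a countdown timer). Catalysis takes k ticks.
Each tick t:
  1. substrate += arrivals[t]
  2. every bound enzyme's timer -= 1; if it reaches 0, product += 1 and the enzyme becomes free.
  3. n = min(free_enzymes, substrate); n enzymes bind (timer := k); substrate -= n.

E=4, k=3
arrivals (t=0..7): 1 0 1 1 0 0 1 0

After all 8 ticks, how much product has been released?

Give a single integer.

Answer: 3

Derivation:
t=0: arr=1 -> substrate=0 bound=1 product=0
t=1: arr=0 -> substrate=0 bound=1 product=0
t=2: arr=1 -> substrate=0 bound=2 product=0
t=3: arr=1 -> substrate=0 bound=2 product=1
t=4: arr=0 -> substrate=0 bound=2 product=1
t=5: arr=0 -> substrate=0 bound=1 product=2
t=6: arr=1 -> substrate=0 bound=1 product=3
t=7: arr=0 -> substrate=0 bound=1 product=3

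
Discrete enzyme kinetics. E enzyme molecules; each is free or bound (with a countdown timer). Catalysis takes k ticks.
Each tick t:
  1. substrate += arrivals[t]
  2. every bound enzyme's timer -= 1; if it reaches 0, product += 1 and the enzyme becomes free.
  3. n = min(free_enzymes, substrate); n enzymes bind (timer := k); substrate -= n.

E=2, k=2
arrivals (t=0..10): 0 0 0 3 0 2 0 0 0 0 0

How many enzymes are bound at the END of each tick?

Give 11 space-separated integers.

Answer: 0 0 0 2 2 2 2 1 1 0 0

Derivation:
t=0: arr=0 -> substrate=0 bound=0 product=0
t=1: arr=0 -> substrate=0 bound=0 product=0
t=2: arr=0 -> substrate=0 bound=0 product=0
t=3: arr=3 -> substrate=1 bound=2 product=0
t=4: arr=0 -> substrate=1 bound=2 product=0
t=5: arr=2 -> substrate=1 bound=2 product=2
t=6: arr=0 -> substrate=1 bound=2 product=2
t=7: arr=0 -> substrate=0 bound=1 product=4
t=8: arr=0 -> substrate=0 bound=1 product=4
t=9: arr=0 -> substrate=0 bound=0 product=5
t=10: arr=0 -> substrate=0 bound=0 product=5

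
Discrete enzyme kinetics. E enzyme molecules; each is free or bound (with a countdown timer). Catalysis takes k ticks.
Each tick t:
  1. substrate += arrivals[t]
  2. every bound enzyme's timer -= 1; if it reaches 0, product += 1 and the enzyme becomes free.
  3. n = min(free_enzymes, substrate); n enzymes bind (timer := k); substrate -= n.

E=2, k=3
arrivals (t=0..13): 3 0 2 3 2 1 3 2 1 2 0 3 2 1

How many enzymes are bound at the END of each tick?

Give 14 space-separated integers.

t=0: arr=3 -> substrate=1 bound=2 product=0
t=1: arr=0 -> substrate=1 bound=2 product=0
t=2: arr=2 -> substrate=3 bound=2 product=0
t=3: arr=3 -> substrate=4 bound=2 product=2
t=4: arr=2 -> substrate=6 bound=2 product=2
t=5: arr=1 -> substrate=7 bound=2 product=2
t=6: arr=3 -> substrate=8 bound=2 product=4
t=7: arr=2 -> substrate=10 bound=2 product=4
t=8: arr=1 -> substrate=11 bound=2 product=4
t=9: arr=2 -> substrate=11 bound=2 product=6
t=10: arr=0 -> substrate=11 bound=2 product=6
t=11: arr=3 -> substrate=14 bound=2 product=6
t=12: arr=2 -> substrate=14 bound=2 product=8
t=13: arr=1 -> substrate=15 bound=2 product=8

Answer: 2 2 2 2 2 2 2 2 2 2 2 2 2 2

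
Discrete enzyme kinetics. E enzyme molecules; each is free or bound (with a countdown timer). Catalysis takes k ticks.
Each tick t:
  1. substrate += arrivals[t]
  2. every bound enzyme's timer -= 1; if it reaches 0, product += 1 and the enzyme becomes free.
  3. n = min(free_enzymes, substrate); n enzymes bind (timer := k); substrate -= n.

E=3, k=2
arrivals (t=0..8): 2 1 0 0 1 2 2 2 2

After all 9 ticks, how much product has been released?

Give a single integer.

t=0: arr=2 -> substrate=0 bound=2 product=0
t=1: arr=1 -> substrate=0 bound=3 product=0
t=2: arr=0 -> substrate=0 bound=1 product=2
t=3: arr=0 -> substrate=0 bound=0 product=3
t=4: arr=1 -> substrate=0 bound=1 product=3
t=5: arr=2 -> substrate=0 bound=3 product=3
t=6: arr=2 -> substrate=1 bound=3 product=4
t=7: arr=2 -> substrate=1 bound=3 product=6
t=8: arr=2 -> substrate=2 bound=3 product=7

Answer: 7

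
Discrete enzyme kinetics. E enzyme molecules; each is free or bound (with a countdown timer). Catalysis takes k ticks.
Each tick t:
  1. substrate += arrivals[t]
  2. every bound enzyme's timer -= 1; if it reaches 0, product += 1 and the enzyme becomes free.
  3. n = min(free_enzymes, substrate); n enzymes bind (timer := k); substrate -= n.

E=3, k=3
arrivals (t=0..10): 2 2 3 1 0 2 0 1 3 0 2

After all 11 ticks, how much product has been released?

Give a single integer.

t=0: arr=2 -> substrate=0 bound=2 product=0
t=1: arr=2 -> substrate=1 bound=3 product=0
t=2: arr=3 -> substrate=4 bound=3 product=0
t=3: arr=1 -> substrate=3 bound=3 product=2
t=4: arr=0 -> substrate=2 bound=3 product=3
t=5: arr=2 -> substrate=4 bound=3 product=3
t=6: arr=0 -> substrate=2 bound=3 product=5
t=7: arr=1 -> substrate=2 bound=3 product=6
t=8: arr=3 -> substrate=5 bound=3 product=6
t=9: arr=0 -> substrate=3 bound=3 product=8
t=10: arr=2 -> substrate=4 bound=3 product=9

Answer: 9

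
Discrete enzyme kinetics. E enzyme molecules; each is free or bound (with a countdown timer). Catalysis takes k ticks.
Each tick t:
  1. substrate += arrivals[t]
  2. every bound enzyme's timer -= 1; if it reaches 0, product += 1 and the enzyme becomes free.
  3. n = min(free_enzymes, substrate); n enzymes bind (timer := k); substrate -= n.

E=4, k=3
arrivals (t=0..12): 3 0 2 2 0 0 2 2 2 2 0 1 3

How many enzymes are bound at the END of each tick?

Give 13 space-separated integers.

Answer: 3 3 4 4 4 3 2 4 4 4 4 4 4

Derivation:
t=0: arr=3 -> substrate=0 bound=3 product=0
t=1: arr=0 -> substrate=0 bound=3 product=0
t=2: arr=2 -> substrate=1 bound=4 product=0
t=3: arr=2 -> substrate=0 bound=4 product=3
t=4: arr=0 -> substrate=0 bound=4 product=3
t=5: arr=0 -> substrate=0 bound=3 product=4
t=6: arr=2 -> substrate=0 bound=2 product=7
t=7: arr=2 -> substrate=0 bound=4 product=7
t=8: arr=2 -> substrate=2 bound=4 product=7
t=9: arr=2 -> substrate=2 bound=4 product=9
t=10: arr=0 -> substrate=0 bound=4 product=11
t=11: arr=1 -> substrate=1 bound=4 product=11
t=12: arr=3 -> substrate=2 bound=4 product=13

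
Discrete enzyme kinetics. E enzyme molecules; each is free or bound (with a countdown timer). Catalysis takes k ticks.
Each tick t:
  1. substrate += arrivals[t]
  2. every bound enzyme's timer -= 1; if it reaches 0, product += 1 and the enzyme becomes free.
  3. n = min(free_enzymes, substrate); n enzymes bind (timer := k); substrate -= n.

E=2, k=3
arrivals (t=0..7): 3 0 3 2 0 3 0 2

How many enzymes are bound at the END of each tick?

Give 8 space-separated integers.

t=0: arr=3 -> substrate=1 bound=2 product=0
t=1: arr=0 -> substrate=1 bound=2 product=0
t=2: arr=3 -> substrate=4 bound=2 product=0
t=3: arr=2 -> substrate=4 bound=2 product=2
t=4: arr=0 -> substrate=4 bound=2 product=2
t=5: arr=3 -> substrate=7 bound=2 product=2
t=6: arr=0 -> substrate=5 bound=2 product=4
t=7: arr=2 -> substrate=7 bound=2 product=4

Answer: 2 2 2 2 2 2 2 2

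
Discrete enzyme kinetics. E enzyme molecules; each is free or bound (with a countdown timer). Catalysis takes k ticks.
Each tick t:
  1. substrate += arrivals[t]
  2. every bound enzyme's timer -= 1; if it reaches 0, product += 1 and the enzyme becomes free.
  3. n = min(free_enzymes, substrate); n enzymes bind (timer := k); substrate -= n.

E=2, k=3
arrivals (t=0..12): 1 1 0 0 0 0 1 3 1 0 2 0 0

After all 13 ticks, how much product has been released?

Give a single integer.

t=0: arr=1 -> substrate=0 bound=1 product=0
t=1: arr=1 -> substrate=0 bound=2 product=0
t=2: arr=0 -> substrate=0 bound=2 product=0
t=3: arr=0 -> substrate=0 bound=1 product=1
t=4: arr=0 -> substrate=0 bound=0 product=2
t=5: arr=0 -> substrate=0 bound=0 product=2
t=6: arr=1 -> substrate=0 bound=1 product=2
t=7: arr=3 -> substrate=2 bound=2 product=2
t=8: arr=1 -> substrate=3 bound=2 product=2
t=9: arr=0 -> substrate=2 bound=2 product=3
t=10: arr=2 -> substrate=3 bound=2 product=4
t=11: arr=0 -> substrate=3 bound=2 product=4
t=12: arr=0 -> substrate=2 bound=2 product=5

Answer: 5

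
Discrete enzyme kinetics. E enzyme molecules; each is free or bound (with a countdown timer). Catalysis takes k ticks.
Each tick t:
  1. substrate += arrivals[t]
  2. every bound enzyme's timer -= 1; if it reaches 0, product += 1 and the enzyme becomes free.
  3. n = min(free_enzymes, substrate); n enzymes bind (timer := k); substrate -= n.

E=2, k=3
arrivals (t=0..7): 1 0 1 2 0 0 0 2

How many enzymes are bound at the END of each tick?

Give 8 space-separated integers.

t=0: arr=1 -> substrate=0 bound=1 product=0
t=1: arr=0 -> substrate=0 bound=1 product=0
t=2: arr=1 -> substrate=0 bound=2 product=0
t=3: arr=2 -> substrate=1 bound=2 product=1
t=4: arr=0 -> substrate=1 bound=2 product=1
t=5: arr=0 -> substrate=0 bound=2 product=2
t=6: arr=0 -> substrate=0 bound=1 product=3
t=7: arr=2 -> substrate=1 bound=2 product=3

Answer: 1 1 2 2 2 2 1 2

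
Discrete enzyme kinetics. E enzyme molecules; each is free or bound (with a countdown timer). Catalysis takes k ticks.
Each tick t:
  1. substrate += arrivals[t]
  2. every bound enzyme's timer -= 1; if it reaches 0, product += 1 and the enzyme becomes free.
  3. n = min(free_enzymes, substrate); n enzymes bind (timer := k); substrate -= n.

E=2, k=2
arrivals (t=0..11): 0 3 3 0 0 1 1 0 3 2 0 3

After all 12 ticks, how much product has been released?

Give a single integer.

Answer: 10

Derivation:
t=0: arr=0 -> substrate=0 bound=0 product=0
t=1: arr=3 -> substrate=1 bound=2 product=0
t=2: arr=3 -> substrate=4 bound=2 product=0
t=3: arr=0 -> substrate=2 bound=2 product=2
t=4: arr=0 -> substrate=2 bound=2 product=2
t=5: arr=1 -> substrate=1 bound=2 product=4
t=6: arr=1 -> substrate=2 bound=2 product=4
t=7: arr=0 -> substrate=0 bound=2 product=6
t=8: arr=3 -> substrate=3 bound=2 product=6
t=9: arr=2 -> substrate=3 bound=2 product=8
t=10: arr=0 -> substrate=3 bound=2 product=8
t=11: arr=3 -> substrate=4 bound=2 product=10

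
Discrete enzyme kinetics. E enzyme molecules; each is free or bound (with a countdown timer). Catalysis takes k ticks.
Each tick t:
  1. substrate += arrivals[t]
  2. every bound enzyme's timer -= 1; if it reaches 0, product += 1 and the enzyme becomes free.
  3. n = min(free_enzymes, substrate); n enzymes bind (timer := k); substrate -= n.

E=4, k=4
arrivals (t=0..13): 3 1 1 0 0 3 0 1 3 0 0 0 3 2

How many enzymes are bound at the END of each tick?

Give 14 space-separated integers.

Answer: 3 4 4 4 2 4 4 4 4 4 4 4 4 4

Derivation:
t=0: arr=3 -> substrate=0 bound=3 product=0
t=1: arr=1 -> substrate=0 bound=4 product=0
t=2: arr=1 -> substrate=1 bound=4 product=0
t=3: arr=0 -> substrate=1 bound=4 product=0
t=4: arr=0 -> substrate=0 bound=2 product=3
t=5: arr=3 -> substrate=0 bound=4 product=4
t=6: arr=0 -> substrate=0 bound=4 product=4
t=7: arr=1 -> substrate=1 bound=4 product=4
t=8: arr=3 -> substrate=3 bound=4 product=5
t=9: arr=0 -> substrate=0 bound=4 product=8
t=10: arr=0 -> substrate=0 bound=4 product=8
t=11: arr=0 -> substrate=0 bound=4 product=8
t=12: arr=3 -> substrate=2 bound=4 product=9
t=13: arr=2 -> substrate=1 bound=4 product=12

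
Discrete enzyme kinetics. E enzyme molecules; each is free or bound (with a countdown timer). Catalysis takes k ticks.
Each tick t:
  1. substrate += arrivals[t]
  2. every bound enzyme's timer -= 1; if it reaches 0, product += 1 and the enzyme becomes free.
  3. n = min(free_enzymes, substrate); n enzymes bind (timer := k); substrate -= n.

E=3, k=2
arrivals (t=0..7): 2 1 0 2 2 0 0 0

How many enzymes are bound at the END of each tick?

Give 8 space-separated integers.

Answer: 2 3 1 2 3 2 1 0

Derivation:
t=0: arr=2 -> substrate=0 bound=2 product=0
t=1: arr=1 -> substrate=0 bound=3 product=0
t=2: arr=0 -> substrate=0 bound=1 product=2
t=3: arr=2 -> substrate=0 bound=2 product=3
t=4: arr=2 -> substrate=1 bound=3 product=3
t=5: arr=0 -> substrate=0 bound=2 product=5
t=6: arr=0 -> substrate=0 bound=1 product=6
t=7: arr=0 -> substrate=0 bound=0 product=7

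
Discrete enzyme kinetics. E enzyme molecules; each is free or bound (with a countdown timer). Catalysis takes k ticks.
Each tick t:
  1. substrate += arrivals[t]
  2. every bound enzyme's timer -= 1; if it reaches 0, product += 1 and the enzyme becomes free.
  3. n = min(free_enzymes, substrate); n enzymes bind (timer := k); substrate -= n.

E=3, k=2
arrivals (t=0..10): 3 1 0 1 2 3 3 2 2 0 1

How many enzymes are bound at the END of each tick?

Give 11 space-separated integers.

Answer: 3 3 1 2 3 3 3 3 3 3 3

Derivation:
t=0: arr=3 -> substrate=0 bound=3 product=0
t=1: arr=1 -> substrate=1 bound=3 product=0
t=2: arr=0 -> substrate=0 bound=1 product=3
t=3: arr=1 -> substrate=0 bound=2 product=3
t=4: arr=2 -> substrate=0 bound=3 product=4
t=5: arr=3 -> substrate=2 bound=3 product=5
t=6: arr=3 -> substrate=3 bound=3 product=7
t=7: arr=2 -> substrate=4 bound=3 product=8
t=8: arr=2 -> substrate=4 bound=3 product=10
t=9: arr=0 -> substrate=3 bound=3 product=11
t=10: arr=1 -> substrate=2 bound=3 product=13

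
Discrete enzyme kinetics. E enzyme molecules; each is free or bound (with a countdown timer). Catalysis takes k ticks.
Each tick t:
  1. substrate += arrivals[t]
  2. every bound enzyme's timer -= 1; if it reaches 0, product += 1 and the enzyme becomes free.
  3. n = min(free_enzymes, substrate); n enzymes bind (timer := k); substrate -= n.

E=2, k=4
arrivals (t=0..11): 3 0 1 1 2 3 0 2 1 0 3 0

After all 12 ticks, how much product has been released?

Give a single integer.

Answer: 4

Derivation:
t=0: arr=3 -> substrate=1 bound=2 product=0
t=1: arr=0 -> substrate=1 bound=2 product=0
t=2: arr=1 -> substrate=2 bound=2 product=0
t=3: arr=1 -> substrate=3 bound=2 product=0
t=4: arr=2 -> substrate=3 bound=2 product=2
t=5: arr=3 -> substrate=6 bound=2 product=2
t=6: arr=0 -> substrate=6 bound=2 product=2
t=7: arr=2 -> substrate=8 bound=2 product=2
t=8: arr=1 -> substrate=7 bound=2 product=4
t=9: arr=0 -> substrate=7 bound=2 product=4
t=10: arr=3 -> substrate=10 bound=2 product=4
t=11: arr=0 -> substrate=10 bound=2 product=4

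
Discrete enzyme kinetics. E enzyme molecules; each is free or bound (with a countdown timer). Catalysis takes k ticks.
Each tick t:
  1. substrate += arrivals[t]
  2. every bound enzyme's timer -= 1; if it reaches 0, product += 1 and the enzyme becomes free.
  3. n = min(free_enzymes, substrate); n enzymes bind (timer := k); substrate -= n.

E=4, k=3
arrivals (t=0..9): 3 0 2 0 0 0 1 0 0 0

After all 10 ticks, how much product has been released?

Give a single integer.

Answer: 6

Derivation:
t=0: arr=3 -> substrate=0 bound=3 product=0
t=1: arr=0 -> substrate=0 bound=3 product=0
t=2: arr=2 -> substrate=1 bound=4 product=0
t=3: arr=0 -> substrate=0 bound=2 product=3
t=4: arr=0 -> substrate=0 bound=2 product=3
t=5: arr=0 -> substrate=0 bound=1 product=4
t=6: arr=1 -> substrate=0 bound=1 product=5
t=7: arr=0 -> substrate=0 bound=1 product=5
t=8: arr=0 -> substrate=0 bound=1 product=5
t=9: arr=0 -> substrate=0 bound=0 product=6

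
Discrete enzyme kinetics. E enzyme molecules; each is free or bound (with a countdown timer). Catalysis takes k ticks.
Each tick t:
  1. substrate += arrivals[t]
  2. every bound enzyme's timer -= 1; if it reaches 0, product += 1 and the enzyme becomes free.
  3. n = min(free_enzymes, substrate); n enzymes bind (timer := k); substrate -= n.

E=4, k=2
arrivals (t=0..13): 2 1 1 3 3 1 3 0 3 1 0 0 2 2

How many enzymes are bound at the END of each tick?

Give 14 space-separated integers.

Answer: 2 3 2 4 4 4 4 3 4 4 2 0 2 4

Derivation:
t=0: arr=2 -> substrate=0 bound=2 product=0
t=1: arr=1 -> substrate=0 bound=3 product=0
t=2: arr=1 -> substrate=0 bound=2 product=2
t=3: arr=3 -> substrate=0 bound=4 product=3
t=4: arr=3 -> substrate=2 bound=4 product=4
t=5: arr=1 -> substrate=0 bound=4 product=7
t=6: arr=3 -> substrate=2 bound=4 product=8
t=7: arr=0 -> substrate=0 bound=3 product=11
t=8: arr=3 -> substrate=1 bound=4 product=12
t=9: arr=1 -> substrate=0 bound=4 product=14
t=10: arr=0 -> substrate=0 bound=2 product=16
t=11: arr=0 -> substrate=0 bound=0 product=18
t=12: arr=2 -> substrate=0 bound=2 product=18
t=13: arr=2 -> substrate=0 bound=4 product=18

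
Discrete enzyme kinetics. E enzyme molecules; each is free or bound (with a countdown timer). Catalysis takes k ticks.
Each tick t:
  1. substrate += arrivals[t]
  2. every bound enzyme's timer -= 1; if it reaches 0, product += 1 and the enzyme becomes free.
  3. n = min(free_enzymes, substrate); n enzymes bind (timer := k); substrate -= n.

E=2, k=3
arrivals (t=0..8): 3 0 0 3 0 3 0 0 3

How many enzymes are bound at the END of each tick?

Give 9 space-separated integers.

Answer: 2 2 2 2 2 2 2 2 2

Derivation:
t=0: arr=3 -> substrate=1 bound=2 product=0
t=1: arr=0 -> substrate=1 bound=2 product=0
t=2: arr=0 -> substrate=1 bound=2 product=0
t=3: arr=3 -> substrate=2 bound=2 product=2
t=4: arr=0 -> substrate=2 bound=2 product=2
t=5: arr=3 -> substrate=5 bound=2 product=2
t=6: arr=0 -> substrate=3 bound=2 product=4
t=7: arr=0 -> substrate=3 bound=2 product=4
t=8: arr=3 -> substrate=6 bound=2 product=4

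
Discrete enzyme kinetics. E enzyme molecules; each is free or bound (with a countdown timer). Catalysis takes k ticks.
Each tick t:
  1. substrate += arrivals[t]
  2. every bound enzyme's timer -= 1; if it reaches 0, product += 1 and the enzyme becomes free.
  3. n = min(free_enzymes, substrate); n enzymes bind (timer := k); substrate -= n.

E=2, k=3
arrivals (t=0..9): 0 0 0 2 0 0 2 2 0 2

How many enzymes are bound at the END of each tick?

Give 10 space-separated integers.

t=0: arr=0 -> substrate=0 bound=0 product=0
t=1: arr=0 -> substrate=0 bound=0 product=0
t=2: arr=0 -> substrate=0 bound=0 product=0
t=3: arr=2 -> substrate=0 bound=2 product=0
t=4: arr=0 -> substrate=0 bound=2 product=0
t=5: arr=0 -> substrate=0 bound=2 product=0
t=6: arr=2 -> substrate=0 bound=2 product=2
t=7: arr=2 -> substrate=2 bound=2 product=2
t=8: arr=0 -> substrate=2 bound=2 product=2
t=9: arr=2 -> substrate=2 bound=2 product=4

Answer: 0 0 0 2 2 2 2 2 2 2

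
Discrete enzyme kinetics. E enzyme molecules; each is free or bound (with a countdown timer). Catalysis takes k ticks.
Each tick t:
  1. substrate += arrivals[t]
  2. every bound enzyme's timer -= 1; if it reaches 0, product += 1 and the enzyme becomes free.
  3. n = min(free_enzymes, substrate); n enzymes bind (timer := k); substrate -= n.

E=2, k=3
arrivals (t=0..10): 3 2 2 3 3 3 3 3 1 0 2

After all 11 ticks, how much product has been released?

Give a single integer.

t=0: arr=3 -> substrate=1 bound=2 product=0
t=1: arr=2 -> substrate=3 bound=2 product=0
t=2: arr=2 -> substrate=5 bound=2 product=0
t=3: arr=3 -> substrate=6 bound=2 product=2
t=4: arr=3 -> substrate=9 bound=2 product=2
t=5: arr=3 -> substrate=12 bound=2 product=2
t=6: arr=3 -> substrate=13 bound=2 product=4
t=7: arr=3 -> substrate=16 bound=2 product=4
t=8: arr=1 -> substrate=17 bound=2 product=4
t=9: arr=0 -> substrate=15 bound=2 product=6
t=10: arr=2 -> substrate=17 bound=2 product=6

Answer: 6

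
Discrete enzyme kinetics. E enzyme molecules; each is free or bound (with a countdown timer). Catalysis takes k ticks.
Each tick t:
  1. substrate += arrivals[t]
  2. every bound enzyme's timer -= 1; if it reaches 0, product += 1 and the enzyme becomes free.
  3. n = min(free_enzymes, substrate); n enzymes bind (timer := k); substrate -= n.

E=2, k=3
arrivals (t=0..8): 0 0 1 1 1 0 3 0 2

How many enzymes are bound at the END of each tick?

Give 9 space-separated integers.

Answer: 0 0 1 2 2 2 2 2 2

Derivation:
t=0: arr=0 -> substrate=0 bound=0 product=0
t=1: arr=0 -> substrate=0 bound=0 product=0
t=2: arr=1 -> substrate=0 bound=1 product=0
t=3: arr=1 -> substrate=0 bound=2 product=0
t=4: arr=1 -> substrate=1 bound=2 product=0
t=5: arr=0 -> substrate=0 bound=2 product=1
t=6: arr=3 -> substrate=2 bound=2 product=2
t=7: arr=0 -> substrate=2 bound=2 product=2
t=8: arr=2 -> substrate=3 bound=2 product=3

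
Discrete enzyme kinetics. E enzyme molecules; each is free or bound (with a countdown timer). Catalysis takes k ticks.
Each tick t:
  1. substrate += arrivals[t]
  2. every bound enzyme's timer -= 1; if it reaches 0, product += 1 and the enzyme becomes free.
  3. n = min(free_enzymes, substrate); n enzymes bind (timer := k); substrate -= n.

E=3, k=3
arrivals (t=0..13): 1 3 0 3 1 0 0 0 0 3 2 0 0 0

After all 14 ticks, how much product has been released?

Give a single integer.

t=0: arr=1 -> substrate=0 bound=1 product=0
t=1: arr=3 -> substrate=1 bound=3 product=0
t=2: arr=0 -> substrate=1 bound=3 product=0
t=3: arr=3 -> substrate=3 bound=3 product=1
t=4: arr=1 -> substrate=2 bound=3 product=3
t=5: arr=0 -> substrate=2 bound=3 product=3
t=6: arr=0 -> substrate=1 bound=3 product=4
t=7: arr=0 -> substrate=0 bound=2 product=6
t=8: arr=0 -> substrate=0 bound=2 product=6
t=9: arr=3 -> substrate=1 bound=3 product=7
t=10: arr=2 -> substrate=2 bound=3 product=8
t=11: arr=0 -> substrate=2 bound=3 product=8
t=12: arr=0 -> substrate=0 bound=3 product=10
t=13: arr=0 -> substrate=0 bound=2 product=11

Answer: 11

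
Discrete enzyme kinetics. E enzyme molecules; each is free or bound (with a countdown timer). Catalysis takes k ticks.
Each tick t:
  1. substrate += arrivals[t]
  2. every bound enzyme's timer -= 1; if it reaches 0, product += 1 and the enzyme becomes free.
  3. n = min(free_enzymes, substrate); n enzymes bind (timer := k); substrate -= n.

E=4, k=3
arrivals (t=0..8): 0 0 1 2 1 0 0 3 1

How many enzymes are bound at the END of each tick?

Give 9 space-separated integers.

t=0: arr=0 -> substrate=0 bound=0 product=0
t=1: arr=0 -> substrate=0 bound=0 product=0
t=2: arr=1 -> substrate=0 bound=1 product=0
t=3: arr=2 -> substrate=0 bound=3 product=0
t=4: arr=1 -> substrate=0 bound=4 product=0
t=5: arr=0 -> substrate=0 bound=3 product=1
t=6: arr=0 -> substrate=0 bound=1 product=3
t=7: arr=3 -> substrate=0 bound=3 product=4
t=8: arr=1 -> substrate=0 bound=4 product=4

Answer: 0 0 1 3 4 3 1 3 4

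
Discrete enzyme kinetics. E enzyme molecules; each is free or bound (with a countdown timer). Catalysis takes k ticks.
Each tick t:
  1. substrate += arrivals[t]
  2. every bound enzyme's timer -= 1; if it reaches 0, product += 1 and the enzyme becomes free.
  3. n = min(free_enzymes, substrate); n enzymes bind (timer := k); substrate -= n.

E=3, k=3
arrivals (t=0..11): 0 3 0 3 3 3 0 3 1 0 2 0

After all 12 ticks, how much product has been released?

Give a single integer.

t=0: arr=0 -> substrate=0 bound=0 product=0
t=1: arr=3 -> substrate=0 bound=3 product=0
t=2: arr=0 -> substrate=0 bound=3 product=0
t=3: arr=3 -> substrate=3 bound=3 product=0
t=4: arr=3 -> substrate=3 bound=3 product=3
t=5: arr=3 -> substrate=6 bound=3 product=3
t=6: arr=0 -> substrate=6 bound=3 product=3
t=7: arr=3 -> substrate=6 bound=3 product=6
t=8: arr=1 -> substrate=7 bound=3 product=6
t=9: arr=0 -> substrate=7 bound=3 product=6
t=10: arr=2 -> substrate=6 bound=3 product=9
t=11: arr=0 -> substrate=6 bound=3 product=9

Answer: 9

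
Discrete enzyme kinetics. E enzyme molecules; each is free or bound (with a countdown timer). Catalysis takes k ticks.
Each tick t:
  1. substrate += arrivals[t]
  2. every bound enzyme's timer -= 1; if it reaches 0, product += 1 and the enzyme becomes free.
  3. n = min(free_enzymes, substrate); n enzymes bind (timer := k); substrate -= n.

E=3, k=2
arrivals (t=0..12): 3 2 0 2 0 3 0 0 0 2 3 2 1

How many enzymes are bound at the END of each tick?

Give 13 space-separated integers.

t=0: arr=3 -> substrate=0 bound=3 product=0
t=1: arr=2 -> substrate=2 bound=3 product=0
t=2: arr=0 -> substrate=0 bound=2 product=3
t=3: arr=2 -> substrate=1 bound=3 product=3
t=4: arr=0 -> substrate=0 bound=2 product=5
t=5: arr=3 -> substrate=1 bound=3 product=6
t=6: arr=0 -> substrate=0 bound=3 product=7
t=7: arr=0 -> substrate=0 bound=1 product=9
t=8: arr=0 -> substrate=0 bound=0 product=10
t=9: arr=2 -> substrate=0 bound=2 product=10
t=10: arr=3 -> substrate=2 bound=3 product=10
t=11: arr=2 -> substrate=2 bound=3 product=12
t=12: arr=1 -> substrate=2 bound=3 product=13

Answer: 3 3 2 3 2 3 3 1 0 2 3 3 3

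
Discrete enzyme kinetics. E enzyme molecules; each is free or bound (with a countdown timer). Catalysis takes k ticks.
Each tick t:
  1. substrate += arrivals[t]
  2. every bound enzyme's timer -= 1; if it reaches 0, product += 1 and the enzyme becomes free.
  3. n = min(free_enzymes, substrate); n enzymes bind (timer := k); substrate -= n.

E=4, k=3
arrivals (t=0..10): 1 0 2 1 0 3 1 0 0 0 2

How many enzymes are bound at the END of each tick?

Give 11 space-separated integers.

Answer: 1 1 3 3 3 4 4 4 1 0 2

Derivation:
t=0: arr=1 -> substrate=0 bound=1 product=0
t=1: arr=0 -> substrate=0 bound=1 product=0
t=2: arr=2 -> substrate=0 bound=3 product=0
t=3: arr=1 -> substrate=0 bound=3 product=1
t=4: arr=0 -> substrate=0 bound=3 product=1
t=5: arr=3 -> substrate=0 bound=4 product=3
t=6: arr=1 -> substrate=0 bound=4 product=4
t=7: arr=0 -> substrate=0 bound=4 product=4
t=8: arr=0 -> substrate=0 bound=1 product=7
t=9: arr=0 -> substrate=0 bound=0 product=8
t=10: arr=2 -> substrate=0 bound=2 product=8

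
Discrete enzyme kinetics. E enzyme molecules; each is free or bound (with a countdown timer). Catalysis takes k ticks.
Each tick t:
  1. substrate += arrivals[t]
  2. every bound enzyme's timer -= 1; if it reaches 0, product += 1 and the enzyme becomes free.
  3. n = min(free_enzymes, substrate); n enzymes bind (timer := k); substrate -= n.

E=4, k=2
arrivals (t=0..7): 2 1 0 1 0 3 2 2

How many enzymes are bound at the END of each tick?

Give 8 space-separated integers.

Answer: 2 3 1 1 1 3 4 4

Derivation:
t=0: arr=2 -> substrate=0 bound=2 product=0
t=1: arr=1 -> substrate=0 bound=3 product=0
t=2: arr=0 -> substrate=0 bound=1 product=2
t=3: arr=1 -> substrate=0 bound=1 product=3
t=4: arr=0 -> substrate=0 bound=1 product=3
t=5: arr=3 -> substrate=0 bound=3 product=4
t=6: arr=2 -> substrate=1 bound=4 product=4
t=7: arr=2 -> substrate=0 bound=4 product=7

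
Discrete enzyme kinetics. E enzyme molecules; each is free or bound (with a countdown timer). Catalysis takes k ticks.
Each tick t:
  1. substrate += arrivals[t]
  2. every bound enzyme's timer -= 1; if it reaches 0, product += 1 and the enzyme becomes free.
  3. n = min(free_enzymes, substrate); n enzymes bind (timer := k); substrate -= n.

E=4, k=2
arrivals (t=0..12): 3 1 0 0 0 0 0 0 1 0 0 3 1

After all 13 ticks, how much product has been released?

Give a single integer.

t=0: arr=3 -> substrate=0 bound=3 product=0
t=1: arr=1 -> substrate=0 bound=4 product=0
t=2: arr=0 -> substrate=0 bound=1 product=3
t=3: arr=0 -> substrate=0 bound=0 product=4
t=4: arr=0 -> substrate=0 bound=0 product=4
t=5: arr=0 -> substrate=0 bound=0 product=4
t=6: arr=0 -> substrate=0 bound=0 product=4
t=7: arr=0 -> substrate=0 bound=0 product=4
t=8: arr=1 -> substrate=0 bound=1 product=4
t=9: arr=0 -> substrate=0 bound=1 product=4
t=10: arr=0 -> substrate=0 bound=0 product=5
t=11: arr=3 -> substrate=0 bound=3 product=5
t=12: arr=1 -> substrate=0 bound=4 product=5

Answer: 5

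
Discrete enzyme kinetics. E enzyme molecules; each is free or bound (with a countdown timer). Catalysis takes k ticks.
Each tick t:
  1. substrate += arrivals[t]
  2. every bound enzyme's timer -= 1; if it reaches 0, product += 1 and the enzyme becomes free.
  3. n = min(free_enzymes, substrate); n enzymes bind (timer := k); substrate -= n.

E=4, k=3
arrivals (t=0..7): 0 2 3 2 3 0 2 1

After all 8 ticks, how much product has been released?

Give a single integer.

Answer: 6

Derivation:
t=0: arr=0 -> substrate=0 bound=0 product=0
t=1: arr=2 -> substrate=0 bound=2 product=0
t=2: arr=3 -> substrate=1 bound=4 product=0
t=3: arr=2 -> substrate=3 bound=4 product=0
t=4: arr=3 -> substrate=4 bound=4 product=2
t=5: arr=0 -> substrate=2 bound=4 product=4
t=6: arr=2 -> substrate=4 bound=4 product=4
t=7: arr=1 -> substrate=3 bound=4 product=6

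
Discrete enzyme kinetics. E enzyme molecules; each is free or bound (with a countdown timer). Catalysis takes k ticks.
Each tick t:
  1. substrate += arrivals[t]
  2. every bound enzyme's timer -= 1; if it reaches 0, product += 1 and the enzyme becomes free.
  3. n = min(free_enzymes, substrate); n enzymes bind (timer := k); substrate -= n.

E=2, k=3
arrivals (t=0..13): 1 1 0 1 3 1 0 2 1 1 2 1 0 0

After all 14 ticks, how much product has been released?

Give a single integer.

t=0: arr=1 -> substrate=0 bound=1 product=0
t=1: arr=1 -> substrate=0 bound=2 product=0
t=2: arr=0 -> substrate=0 bound=2 product=0
t=3: arr=1 -> substrate=0 bound=2 product=1
t=4: arr=3 -> substrate=2 bound=2 product=2
t=5: arr=1 -> substrate=3 bound=2 product=2
t=6: arr=0 -> substrate=2 bound=2 product=3
t=7: arr=2 -> substrate=3 bound=2 product=4
t=8: arr=1 -> substrate=4 bound=2 product=4
t=9: arr=1 -> substrate=4 bound=2 product=5
t=10: arr=2 -> substrate=5 bound=2 product=6
t=11: arr=1 -> substrate=6 bound=2 product=6
t=12: arr=0 -> substrate=5 bound=2 product=7
t=13: arr=0 -> substrate=4 bound=2 product=8

Answer: 8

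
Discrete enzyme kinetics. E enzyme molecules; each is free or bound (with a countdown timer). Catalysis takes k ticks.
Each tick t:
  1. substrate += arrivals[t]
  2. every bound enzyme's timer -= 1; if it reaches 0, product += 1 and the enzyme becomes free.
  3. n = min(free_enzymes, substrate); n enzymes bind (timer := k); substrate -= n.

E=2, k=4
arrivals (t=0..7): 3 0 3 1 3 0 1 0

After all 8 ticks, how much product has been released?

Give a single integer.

t=0: arr=3 -> substrate=1 bound=2 product=0
t=1: arr=0 -> substrate=1 bound=2 product=0
t=2: arr=3 -> substrate=4 bound=2 product=0
t=3: arr=1 -> substrate=5 bound=2 product=0
t=4: arr=3 -> substrate=6 bound=2 product=2
t=5: arr=0 -> substrate=6 bound=2 product=2
t=6: arr=1 -> substrate=7 bound=2 product=2
t=7: arr=0 -> substrate=7 bound=2 product=2

Answer: 2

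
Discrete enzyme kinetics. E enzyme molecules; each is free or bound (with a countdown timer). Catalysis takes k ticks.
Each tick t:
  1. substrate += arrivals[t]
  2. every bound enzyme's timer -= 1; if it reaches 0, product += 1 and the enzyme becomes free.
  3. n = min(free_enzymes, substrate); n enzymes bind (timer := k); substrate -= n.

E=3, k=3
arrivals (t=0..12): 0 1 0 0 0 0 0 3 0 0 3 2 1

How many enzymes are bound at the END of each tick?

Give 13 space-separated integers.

t=0: arr=0 -> substrate=0 bound=0 product=0
t=1: arr=1 -> substrate=0 bound=1 product=0
t=2: arr=0 -> substrate=0 bound=1 product=0
t=3: arr=0 -> substrate=0 bound=1 product=0
t=4: arr=0 -> substrate=0 bound=0 product=1
t=5: arr=0 -> substrate=0 bound=0 product=1
t=6: arr=0 -> substrate=0 bound=0 product=1
t=7: arr=3 -> substrate=0 bound=3 product=1
t=8: arr=0 -> substrate=0 bound=3 product=1
t=9: arr=0 -> substrate=0 bound=3 product=1
t=10: arr=3 -> substrate=0 bound=3 product=4
t=11: arr=2 -> substrate=2 bound=3 product=4
t=12: arr=1 -> substrate=3 bound=3 product=4

Answer: 0 1 1 1 0 0 0 3 3 3 3 3 3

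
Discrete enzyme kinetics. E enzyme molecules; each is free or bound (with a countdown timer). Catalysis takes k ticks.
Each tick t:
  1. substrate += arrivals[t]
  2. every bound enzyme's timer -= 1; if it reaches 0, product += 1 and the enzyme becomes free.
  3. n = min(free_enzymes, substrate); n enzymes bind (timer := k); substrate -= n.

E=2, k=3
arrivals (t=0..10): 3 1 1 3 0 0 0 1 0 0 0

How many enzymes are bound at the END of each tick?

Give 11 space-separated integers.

t=0: arr=3 -> substrate=1 bound=2 product=0
t=1: arr=1 -> substrate=2 bound=2 product=0
t=2: arr=1 -> substrate=3 bound=2 product=0
t=3: arr=3 -> substrate=4 bound=2 product=2
t=4: arr=0 -> substrate=4 bound=2 product=2
t=5: arr=0 -> substrate=4 bound=2 product=2
t=6: arr=0 -> substrate=2 bound=2 product=4
t=7: arr=1 -> substrate=3 bound=2 product=4
t=8: arr=0 -> substrate=3 bound=2 product=4
t=9: arr=0 -> substrate=1 bound=2 product=6
t=10: arr=0 -> substrate=1 bound=2 product=6

Answer: 2 2 2 2 2 2 2 2 2 2 2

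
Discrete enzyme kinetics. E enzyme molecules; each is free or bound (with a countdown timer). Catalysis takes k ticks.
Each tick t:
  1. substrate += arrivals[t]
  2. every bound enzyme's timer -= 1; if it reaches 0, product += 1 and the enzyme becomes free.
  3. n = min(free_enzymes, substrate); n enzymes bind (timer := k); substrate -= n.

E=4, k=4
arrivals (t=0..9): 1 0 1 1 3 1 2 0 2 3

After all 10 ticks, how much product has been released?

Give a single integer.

t=0: arr=1 -> substrate=0 bound=1 product=0
t=1: arr=0 -> substrate=0 bound=1 product=0
t=2: arr=1 -> substrate=0 bound=2 product=0
t=3: arr=1 -> substrate=0 bound=3 product=0
t=4: arr=3 -> substrate=1 bound=4 product=1
t=5: arr=1 -> substrate=2 bound=4 product=1
t=6: arr=2 -> substrate=3 bound=4 product=2
t=7: arr=0 -> substrate=2 bound=4 product=3
t=8: arr=2 -> substrate=2 bound=4 product=5
t=9: arr=3 -> substrate=5 bound=4 product=5

Answer: 5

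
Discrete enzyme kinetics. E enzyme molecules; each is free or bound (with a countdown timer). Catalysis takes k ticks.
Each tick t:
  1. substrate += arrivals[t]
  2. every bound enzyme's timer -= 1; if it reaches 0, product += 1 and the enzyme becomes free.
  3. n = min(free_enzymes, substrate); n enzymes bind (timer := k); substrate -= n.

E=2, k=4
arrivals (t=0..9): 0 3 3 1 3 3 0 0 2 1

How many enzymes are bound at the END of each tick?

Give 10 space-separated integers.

Answer: 0 2 2 2 2 2 2 2 2 2

Derivation:
t=0: arr=0 -> substrate=0 bound=0 product=0
t=1: arr=3 -> substrate=1 bound=2 product=0
t=2: arr=3 -> substrate=4 bound=2 product=0
t=3: arr=1 -> substrate=5 bound=2 product=0
t=4: arr=3 -> substrate=8 bound=2 product=0
t=5: arr=3 -> substrate=9 bound=2 product=2
t=6: arr=0 -> substrate=9 bound=2 product=2
t=7: arr=0 -> substrate=9 bound=2 product=2
t=8: arr=2 -> substrate=11 bound=2 product=2
t=9: arr=1 -> substrate=10 bound=2 product=4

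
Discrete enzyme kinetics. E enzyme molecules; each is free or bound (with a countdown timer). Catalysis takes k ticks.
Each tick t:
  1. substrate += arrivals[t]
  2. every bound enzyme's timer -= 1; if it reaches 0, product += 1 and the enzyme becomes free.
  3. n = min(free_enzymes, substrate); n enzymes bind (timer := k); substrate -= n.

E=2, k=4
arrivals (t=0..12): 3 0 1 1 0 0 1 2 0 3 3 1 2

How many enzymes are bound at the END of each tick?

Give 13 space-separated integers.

t=0: arr=3 -> substrate=1 bound=2 product=0
t=1: arr=0 -> substrate=1 bound=2 product=0
t=2: arr=1 -> substrate=2 bound=2 product=0
t=3: arr=1 -> substrate=3 bound=2 product=0
t=4: arr=0 -> substrate=1 bound=2 product=2
t=5: arr=0 -> substrate=1 bound=2 product=2
t=6: arr=1 -> substrate=2 bound=2 product=2
t=7: arr=2 -> substrate=4 bound=2 product=2
t=8: arr=0 -> substrate=2 bound=2 product=4
t=9: arr=3 -> substrate=5 bound=2 product=4
t=10: arr=3 -> substrate=8 bound=2 product=4
t=11: arr=1 -> substrate=9 bound=2 product=4
t=12: arr=2 -> substrate=9 bound=2 product=6

Answer: 2 2 2 2 2 2 2 2 2 2 2 2 2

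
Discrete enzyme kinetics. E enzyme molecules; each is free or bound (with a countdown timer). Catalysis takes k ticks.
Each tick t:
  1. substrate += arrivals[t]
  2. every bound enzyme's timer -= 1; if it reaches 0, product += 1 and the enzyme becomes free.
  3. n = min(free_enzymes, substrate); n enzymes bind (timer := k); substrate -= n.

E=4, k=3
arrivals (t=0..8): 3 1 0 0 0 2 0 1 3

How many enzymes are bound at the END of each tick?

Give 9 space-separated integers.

t=0: arr=3 -> substrate=0 bound=3 product=0
t=1: arr=1 -> substrate=0 bound=4 product=0
t=2: arr=0 -> substrate=0 bound=4 product=0
t=3: arr=0 -> substrate=0 bound=1 product=3
t=4: arr=0 -> substrate=0 bound=0 product=4
t=5: arr=2 -> substrate=0 bound=2 product=4
t=6: arr=0 -> substrate=0 bound=2 product=4
t=7: arr=1 -> substrate=0 bound=3 product=4
t=8: arr=3 -> substrate=0 bound=4 product=6

Answer: 3 4 4 1 0 2 2 3 4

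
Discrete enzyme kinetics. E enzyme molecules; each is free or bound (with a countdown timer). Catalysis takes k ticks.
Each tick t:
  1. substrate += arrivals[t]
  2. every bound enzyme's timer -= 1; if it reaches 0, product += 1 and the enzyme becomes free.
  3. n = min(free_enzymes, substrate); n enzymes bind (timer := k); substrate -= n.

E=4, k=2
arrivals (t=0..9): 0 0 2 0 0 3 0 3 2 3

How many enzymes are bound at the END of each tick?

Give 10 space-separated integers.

t=0: arr=0 -> substrate=0 bound=0 product=0
t=1: arr=0 -> substrate=0 bound=0 product=0
t=2: arr=2 -> substrate=0 bound=2 product=0
t=3: arr=0 -> substrate=0 bound=2 product=0
t=4: arr=0 -> substrate=0 bound=0 product=2
t=5: arr=3 -> substrate=0 bound=3 product=2
t=6: arr=0 -> substrate=0 bound=3 product=2
t=7: arr=3 -> substrate=0 bound=3 product=5
t=8: arr=2 -> substrate=1 bound=4 product=5
t=9: arr=3 -> substrate=1 bound=4 product=8

Answer: 0 0 2 2 0 3 3 3 4 4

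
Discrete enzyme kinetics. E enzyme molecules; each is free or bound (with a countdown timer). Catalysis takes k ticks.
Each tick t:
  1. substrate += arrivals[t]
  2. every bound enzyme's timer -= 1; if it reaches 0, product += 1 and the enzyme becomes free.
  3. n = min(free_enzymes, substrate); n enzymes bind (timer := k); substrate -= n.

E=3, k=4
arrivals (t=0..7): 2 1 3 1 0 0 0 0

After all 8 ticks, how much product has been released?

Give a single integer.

Answer: 3

Derivation:
t=0: arr=2 -> substrate=0 bound=2 product=0
t=1: arr=1 -> substrate=0 bound=3 product=0
t=2: arr=3 -> substrate=3 bound=3 product=0
t=3: arr=1 -> substrate=4 bound=3 product=0
t=4: arr=0 -> substrate=2 bound=3 product=2
t=5: arr=0 -> substrate=1 bound=3 product=3
t=6: arr=0 -> substrate=1 bound=3 product=3
t=7: arr=0 -> substrate=1 bound=3 product=3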